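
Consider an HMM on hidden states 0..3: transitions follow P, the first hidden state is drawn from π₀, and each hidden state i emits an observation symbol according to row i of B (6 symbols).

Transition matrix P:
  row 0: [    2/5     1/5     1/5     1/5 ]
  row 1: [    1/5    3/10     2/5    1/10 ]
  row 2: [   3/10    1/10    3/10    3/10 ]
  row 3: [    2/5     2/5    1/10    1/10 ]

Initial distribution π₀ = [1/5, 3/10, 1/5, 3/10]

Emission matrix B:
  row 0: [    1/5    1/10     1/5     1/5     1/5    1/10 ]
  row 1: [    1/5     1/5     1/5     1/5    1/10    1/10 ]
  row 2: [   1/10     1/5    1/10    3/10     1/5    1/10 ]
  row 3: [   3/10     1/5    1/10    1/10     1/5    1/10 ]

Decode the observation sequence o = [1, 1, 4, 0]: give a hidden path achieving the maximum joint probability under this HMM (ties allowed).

t=0: δ = [2.000e-02, 6.000e-02, 4.000e-02, 6.000e-02]  (obs o_0=1)
t=1: δ = [2.400e-03, 4.800e-03, 4.800e-03, 2.400e-03]  ψ = [3, 3, 1, 2]  (obs o_1=1)
t=2: δ = [2.880e-04, 1.440e-04, 3.840e-04, 2.880e-04]  ψ = [2, 1, 1, 2]  (obs o_2=4)
t=3: δ = [2.304e-05, 2.304e-05, 1.152e-05, 3.456e-05]  ψ = [0, 3, 2, 2]  (obs o_3=0)
backtrack: best end state = 3; path = [3, 1, 2, 3]

path = [3, 1, 2, 3]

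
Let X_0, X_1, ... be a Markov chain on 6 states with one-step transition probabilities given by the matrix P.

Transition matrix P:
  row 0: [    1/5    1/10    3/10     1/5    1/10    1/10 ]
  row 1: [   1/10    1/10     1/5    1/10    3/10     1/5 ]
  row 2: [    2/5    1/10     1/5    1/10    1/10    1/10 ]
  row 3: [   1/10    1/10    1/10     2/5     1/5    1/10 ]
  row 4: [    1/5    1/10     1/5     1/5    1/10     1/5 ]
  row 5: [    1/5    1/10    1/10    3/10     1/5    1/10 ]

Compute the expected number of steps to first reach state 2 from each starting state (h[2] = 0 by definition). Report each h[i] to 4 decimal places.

First-step conditioning: h[2] = 0; for i ≠ 2, h[i] = 1 + Σ_k P[i][k]·h[k].
  h[0] = 1 + 1/5·h[0] + 1/10·h[1] + 1/5·h[3] + 1/10·h[4] + 1/10·h[5]
  h[1] = 1 + 1/10·h[0] + 1/10·h[1] + 1/10·h[3] + 3/10·h[4] + 1/5·h[5]
  h[3] = 1 + 1/10·h[0] + 1/10·h[1] + 2/5·h[3] + 1/5·h[4] + 1/10·h[5]
  h[4] = 1 + 1/5·h[0] + 1/10·h[1] + 1/5·h[3] + 1/10·h[4] + 1/5·h[5]
  h[5] = 1 + 1/5·h[0] + 1/10·h[1] + 3/10·h[3] + 1/5·h[4] + 1/10·h[5]
Solving the 5×5 linear system over states ≠ 2 gives exactly h = [5650/1121, 6340/1121, 0, 7150/1121, 6350/1121, 7000/1121] (h[2] = 0 is the target).

h = [5.0401, 5.6557, 0.0000, 6.3782, 5.6646, 6.2444]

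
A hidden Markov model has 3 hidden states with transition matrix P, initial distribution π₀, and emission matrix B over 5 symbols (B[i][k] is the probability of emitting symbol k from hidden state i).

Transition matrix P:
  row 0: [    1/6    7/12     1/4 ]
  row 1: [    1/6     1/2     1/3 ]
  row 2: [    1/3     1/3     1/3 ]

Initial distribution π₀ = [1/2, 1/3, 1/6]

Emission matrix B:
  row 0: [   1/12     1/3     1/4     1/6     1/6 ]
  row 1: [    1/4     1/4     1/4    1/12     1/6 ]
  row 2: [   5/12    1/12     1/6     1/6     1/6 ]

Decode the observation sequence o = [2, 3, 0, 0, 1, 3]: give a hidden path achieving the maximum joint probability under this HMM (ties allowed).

path = [0, 1, 1, 1, 1, 2]

t=0: δ = [1.250e-01, 8.333e-02, 2.778e-02]  (obs o_0=2)
t=1: δ = [3.472e-03, 6.076e-03, 5.208e-03]  ψ = [0, 0, 0]  (obs o_1=3)
t=2: δ = [1.447e-04, 7.595e-04, 8.439e-04]  ψ = [2, 1, 1]  (obs o_2=0)
t=3: δ = [2.344e-05, 9.494e-05, 1.172e-04]  ψ = [2, 1, 2]  (obs o_3=0)
t=4: δ = [1.302e-05, 1.187e-05, 3.256e-06]  ψ = [2, 1, 2]  (obs o_4=1)
t=5: δ = [3.618e-07, 6.331e-07, 6.593e-07]  ψ = [0, 0, 1]  (obs o_5=3)
backtrack: best end state = 2; path = [0, 1, 1, 1, 1, 2]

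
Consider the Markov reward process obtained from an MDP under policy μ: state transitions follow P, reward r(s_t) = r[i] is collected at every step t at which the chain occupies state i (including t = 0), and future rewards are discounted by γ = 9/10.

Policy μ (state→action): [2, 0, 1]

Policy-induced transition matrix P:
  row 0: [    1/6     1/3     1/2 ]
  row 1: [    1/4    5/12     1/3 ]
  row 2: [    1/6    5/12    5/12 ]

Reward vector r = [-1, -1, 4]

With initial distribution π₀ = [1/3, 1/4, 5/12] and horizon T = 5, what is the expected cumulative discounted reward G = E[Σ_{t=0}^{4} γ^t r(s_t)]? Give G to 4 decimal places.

t=0: π = [0.3333, 0.2500, 0.4167], E[r] = 1.0833, γ^t·E[r] = 1.083333, running G = 1.083333
t=1: π = [0.1875, 0.3889, 0.4236], E[r] = 1.1181, γ^t·E[r] = 1.006250, running G = 2.089583
t=2: π = [0.1991, 0.4010, 0.3999], E[r] = 0.9994, γ^t·E[r] = 0.809531, running G = 2.899115
t=3: π = [0.2001, 0.4001, 0.3998], E[r] = 0.9992, γ^t·E[r] = 0.728402, running G = 3.627517
t=4: π = [0.2000, 0.4000, 0.4000], E[r] = 1.0000, γ^t·E[r] = 0.656103, running G = 4.283620

G = 4.2836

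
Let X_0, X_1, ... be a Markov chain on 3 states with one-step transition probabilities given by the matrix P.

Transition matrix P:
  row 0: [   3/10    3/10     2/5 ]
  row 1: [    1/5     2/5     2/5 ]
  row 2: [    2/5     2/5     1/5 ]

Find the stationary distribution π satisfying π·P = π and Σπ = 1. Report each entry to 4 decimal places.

π = [0.2963, 0.3704, 0.3333]

Balance equations π_j = Σ_i π_i·P[i][j]:
  π_0 = 3/10·π_0 + 1/5·π_1 + 2/5·π_2
  π_1 = 3/10·π_0 + 2/5·π_1 + 2/5·π_2
  normalize: π_0 + π_1 + π_2 = 1
Solving the linear system gives exactly π = [8/27, 10/27, 1/3].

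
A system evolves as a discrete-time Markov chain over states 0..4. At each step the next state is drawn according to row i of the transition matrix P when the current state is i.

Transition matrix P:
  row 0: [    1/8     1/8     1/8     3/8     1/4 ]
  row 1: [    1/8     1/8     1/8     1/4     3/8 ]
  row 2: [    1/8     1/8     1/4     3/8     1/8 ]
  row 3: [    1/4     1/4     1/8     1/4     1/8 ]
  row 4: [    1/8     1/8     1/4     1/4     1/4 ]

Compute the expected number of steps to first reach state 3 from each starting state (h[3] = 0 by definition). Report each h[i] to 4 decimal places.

First-step conditioning: h[3] = 0; for i ≠ 3, h[i] = 1 + Σ_k P[i][k]·h[k].
  h[0] = 1 + 1/8·h[0] + 1/8·h[1] + 1/8·h[2] + 1/4·h[4]
  h[1] = 1 + 1/8·h[0] + 1/8·h[1] + 1/8·h[2] + 3/8·h[4]
  h[2] = 1 + 1/8·h[0] + 1/8·h[1] + 1/4·h[2] + 1/8·h[4]
  h[4] = 1 + 1/8·h[0] + 1/8·h[1] + 1/4·h[2] + 1/4·h[4]
Solving the 4×4 linear system over states ≠ 3 gives exactly h = [76/25, 52/15, 224/75, 0, 256/75] (h[3] = 0 is the target).

h = [3.0400, 3.4667, 2.9867, 0.0000, 3.4133]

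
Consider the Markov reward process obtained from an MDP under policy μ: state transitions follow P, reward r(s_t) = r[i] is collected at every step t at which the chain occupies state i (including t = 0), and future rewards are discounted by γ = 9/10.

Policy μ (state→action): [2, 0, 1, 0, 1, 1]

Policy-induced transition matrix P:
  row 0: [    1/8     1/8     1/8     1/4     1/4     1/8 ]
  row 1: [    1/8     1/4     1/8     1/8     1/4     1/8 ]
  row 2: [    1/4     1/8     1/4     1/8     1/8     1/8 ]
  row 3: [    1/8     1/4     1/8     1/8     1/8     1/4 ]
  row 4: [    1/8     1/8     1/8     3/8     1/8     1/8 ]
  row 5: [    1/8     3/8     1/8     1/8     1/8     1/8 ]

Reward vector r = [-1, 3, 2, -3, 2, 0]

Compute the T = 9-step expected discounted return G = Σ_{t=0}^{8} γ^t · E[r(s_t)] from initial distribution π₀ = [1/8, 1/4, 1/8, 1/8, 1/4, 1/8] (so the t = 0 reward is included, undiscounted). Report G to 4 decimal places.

G = 3.8029

t=0: π = [0.1250, 0.2500, 0.1250, 0.1250, 0.2500, 0.1250], E[r] = 1.0000, γ^t·E[r] = 1.000000, running G = 1.000000
t=1: π = [0.1406, 0.2031, 0.1406, 0.2031, 0.1719, 0.1406], E[r] = 0.4844, γ^t·E[r] = 0.435938, running G = 1.435938
t=2: π = [0.1426, 0.2109, 0.1426, 0.1855, 0.1680, 0.1504], E[r] = 0.5547, γ^t·E[r] = 0.449297, running G = 1.885234
t=3: π = [0.1428, 0.2122, 0.1428, 0.1848, 0.1692, 0.1482], E[r] = 0.5632, γ^t·E[r] = 0.410596, running G = 2.295831
t=4: π = [0.1429, 0.2117, 0.1429, 0.1852, 0.1694, 0.1481], E[r] = 0.5612, γ^t·E[r] = 0.368175, running G = 2.664006
t=5: π = [0.1429, 0.2116, 0.1429, 0.1852, 0.1693, 0.1481], E[r] = 0.5608, γ^t·E[r] = 0.331130, running G = 2.995136
t=6: π = [0.1429, 0.2116, 0.1429, 0.1852, 0.1693, 0.1481], E[r] = 0.5608, γ^t·E[r] = 0.298053, running G = 3.293189
t=7: π = [0.1429, 0.2116, 0.1429, 0.1852, 0.1693, 0.1481], E[r] = 0.5608, γ^t·E[r] = 0.268252, running G = 3.561441
t=8: π = [0.1429, 0.2116, 0.1429, 0.1852, 0.1693, 0.1481], E[r] = 0.5608, γ^t·E[r] = 0.241426, running G = 3.802867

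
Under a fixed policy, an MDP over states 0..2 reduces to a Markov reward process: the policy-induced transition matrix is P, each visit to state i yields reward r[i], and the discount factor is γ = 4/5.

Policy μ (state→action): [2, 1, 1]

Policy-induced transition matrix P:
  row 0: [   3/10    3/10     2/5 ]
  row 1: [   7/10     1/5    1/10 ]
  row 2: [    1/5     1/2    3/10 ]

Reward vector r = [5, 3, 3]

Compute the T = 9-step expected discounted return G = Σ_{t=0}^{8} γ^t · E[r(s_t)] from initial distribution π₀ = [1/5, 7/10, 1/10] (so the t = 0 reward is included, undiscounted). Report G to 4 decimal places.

G = 16.2990

t=0: π = [0.2000, 0.7000, 0.1000], E[r] = 3.4000, γ^t·E[r] = 3.400000, running G = 3.400000
t=1: π = [0.5700, 0.2500, 0.1800], E[r] = 4.1400, γ^t·E[r] = 3.312000, running G = 6.712000
t=2: π = [0.3820, 0.3110, 0.3070], E[r] = 3.7640, γ^t·E[r] = 2.408960, running G = 9.120960
t=3: π = [0.3937, 0.3303, 0.2760], E[r] = 3.7874, γ^t·E[r] = 1.939149, running G = 11.060109
t=4: π = [0.4045, 0.3222, 0.2733], E[r] = 3.8090, γ^t·E[r] = 1.560183, running G = 12.620292
t=5: π = [0.4015, 0.3224, 0.2760], E[r] = 3.8031, γ^t·E[r] = 1.246191, running G = 13.866483
t=6: π = [0.4014, 0.3230, 0.2757], E[r] = 3.8028, γ^t·E[r] = 0.996869, running G = 14.863352
t=7: π = [0.4016, 0.3228, 0.2755], E[r] = 3.8032, γ^t·E[r] = 0.797596, running G = 15.660948
t=8: π = [0.4016, 0.3228, 0.2756], E[r] = 3.8032, γ^t·E[r] = 0.638064, running G = 16.299012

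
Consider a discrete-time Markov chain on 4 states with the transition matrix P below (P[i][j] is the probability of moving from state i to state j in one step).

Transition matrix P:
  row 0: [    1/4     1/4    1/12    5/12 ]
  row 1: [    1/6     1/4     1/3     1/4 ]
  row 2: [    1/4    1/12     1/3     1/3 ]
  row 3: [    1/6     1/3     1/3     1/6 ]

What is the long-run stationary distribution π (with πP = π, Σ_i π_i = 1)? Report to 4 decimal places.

π = [0.2074, 0.2268, 0.2815, 0.2843]

Balance equations π_j = Σ_i π_i·P[i][j]:
  π_0 = 1/4·π_0 + 1/6·π_1 + 1/4·π_2 + 1/6·π_3
  π_1 = 1/4·π_0 + 1/4·π_1 + 1/12·π_2 + 1/3·π_3
  π_2 = 1/12·π_0 + 1/3·π_1 + 1/3·π_2 + 1/3·π_3
  normalize: π_0 + π_1 + π_2 + π_3 = 1
Solving the linear system gives exactly π = [28/135, 398/1755, 38/135, 499/1755].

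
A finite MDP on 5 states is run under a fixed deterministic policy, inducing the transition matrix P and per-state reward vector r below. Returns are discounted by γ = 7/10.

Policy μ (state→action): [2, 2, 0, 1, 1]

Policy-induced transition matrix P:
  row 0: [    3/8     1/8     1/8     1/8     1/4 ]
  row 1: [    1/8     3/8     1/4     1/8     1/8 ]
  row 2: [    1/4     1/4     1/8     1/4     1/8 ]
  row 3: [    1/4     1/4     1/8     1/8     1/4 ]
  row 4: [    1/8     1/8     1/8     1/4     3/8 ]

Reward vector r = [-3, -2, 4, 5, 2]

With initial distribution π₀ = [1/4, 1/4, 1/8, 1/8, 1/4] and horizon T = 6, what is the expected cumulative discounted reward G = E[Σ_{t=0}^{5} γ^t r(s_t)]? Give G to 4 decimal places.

t=0: π = [0.2500, 0.2500, 0.1250, 0.1250, 0.2500], E[r] = 0.3750, γ^t·E[r] = 0.375000, running G = 0.375000
t=1: π = [0.2188, 0.2188, 0.1563, 0.1719, 0.2344], E[r] = 0.8594, γ^t·E[r] = 0.601563, running G = 0.976563
t=2: π = [0.2207, 0.2207, 0.1523, 0.1738, 0.2324], E[r] = 0.8398, γ^t·E[r] = 0.411523, running G = 1.388086
t=3: π = [0.2209, 0.2209, 0.1526, 0.1731, 0.2324], E[r] = 0.8359, γ^t·E[r] = 0.286727, running G = 1.674813
t=4: π = [0.2209, 0.2209, 0.1526, 0.1731, 0.2324], E[r] = 0.8361, γ^t·E[r] = 0.200745, running G = 1.875558
t=5: π = [0.2210, 0.2210, 0.1526, 0.1731, 0.2323], E[r] = 0.8360, γ^t·E[r] = 0.140508, running G = 2.016066

G = 2.0161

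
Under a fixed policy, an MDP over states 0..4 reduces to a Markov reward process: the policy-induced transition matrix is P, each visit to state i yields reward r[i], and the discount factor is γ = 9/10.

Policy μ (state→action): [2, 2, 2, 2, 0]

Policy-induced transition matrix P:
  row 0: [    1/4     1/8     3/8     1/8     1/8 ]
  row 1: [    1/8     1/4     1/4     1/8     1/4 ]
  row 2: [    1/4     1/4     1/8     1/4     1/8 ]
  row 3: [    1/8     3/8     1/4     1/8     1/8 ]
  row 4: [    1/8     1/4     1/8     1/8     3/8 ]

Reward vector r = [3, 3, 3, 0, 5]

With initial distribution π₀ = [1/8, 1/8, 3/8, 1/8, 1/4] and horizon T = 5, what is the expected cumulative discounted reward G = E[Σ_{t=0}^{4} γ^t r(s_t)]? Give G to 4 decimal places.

G = 12.2278

t=0: π = [0.1250, 0.1250, 0.3750, 0.1250, 0.2500], E[r] = 3.1250, γ^t·E[r] = 3.125000, running G = 3.125000
t=1: π = [0.1875, 0.2500, 0.1875, 0.1719, 0.2031], E[r] = 2.8906, γ^t·E[r] = 2.601563, running G = 5.726563
t=2: π = [0.1719, 0.2480, 0.2246, 0.1484, 0.2070], E[r] = 2.9688, γ^t·E[r] = 2.404688, running G = 8.131250
t=3: π = [0.1746, 0.2471, 0.2175, 0.1531, 0.2078], E[r] = 2.9563, γ^t·E[r] = 2.155142, running G = 10.286392
t=4: π = [0.1740, 0.2473, 0.2187, 0.1522, 0.2078], E[r] = 2.9591, γ^t·E[r] = 1.941450, running G = 12.227842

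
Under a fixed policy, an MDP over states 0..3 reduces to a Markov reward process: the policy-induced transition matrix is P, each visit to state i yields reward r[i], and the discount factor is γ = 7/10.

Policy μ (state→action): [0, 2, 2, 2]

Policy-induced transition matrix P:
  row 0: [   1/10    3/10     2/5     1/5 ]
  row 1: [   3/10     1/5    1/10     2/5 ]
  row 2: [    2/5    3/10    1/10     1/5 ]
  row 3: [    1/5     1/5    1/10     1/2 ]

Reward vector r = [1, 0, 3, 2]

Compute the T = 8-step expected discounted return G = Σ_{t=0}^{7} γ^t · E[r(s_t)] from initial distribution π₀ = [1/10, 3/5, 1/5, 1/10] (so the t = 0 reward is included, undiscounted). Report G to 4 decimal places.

t=0: π = [0.1000, 0.6000, 0.2000, 0.1000], E[r] = 0.9000, γ^t·E[r] = 0.900000, running G = 0.900000
t=1: π = [0.2900, 0.2300, 0.1300, 0.3500], E[r] = 1.3800, γ^t·E[r] = 0.966000, running G = 1.866000
t=2: π = [0.2200, 0.2420, 0.1870, 0.3510], E[r] = 1.4830, γ^t·E[r] = 0.726670, running G = 2.592670
t=3: π = [0.2396, 0.2407, 0.1660, 0.3537], E[r] = 1.4450, γ^t·E[r] = 0.495635, running G = 3.088305
t=4: π = [0.2333, 0.2406, 0.1719, 0.3543], E[r] = 1.4575, γ^t·E[r] = 0.349934, running G = 3.438239
t=5: π = [0.2351, 0.2405, 0.1700, 0.3544], E[r] = 1.4539, γ^t·E[r] = 0.244349, running G = 3.682588
t=6: π = [0.2345, 0.2405, 0.1705, 0.3544], E[r] = 1.4550, γ^t·E[r] = 0.171176, running G = 3.853764
t=7: π = [0.2347, 0.2405, 0.1704, 0.3544], E[r] = 1.4546, γ^t·E[r] = 0.119796, running G = 3.973560

G = 3.9736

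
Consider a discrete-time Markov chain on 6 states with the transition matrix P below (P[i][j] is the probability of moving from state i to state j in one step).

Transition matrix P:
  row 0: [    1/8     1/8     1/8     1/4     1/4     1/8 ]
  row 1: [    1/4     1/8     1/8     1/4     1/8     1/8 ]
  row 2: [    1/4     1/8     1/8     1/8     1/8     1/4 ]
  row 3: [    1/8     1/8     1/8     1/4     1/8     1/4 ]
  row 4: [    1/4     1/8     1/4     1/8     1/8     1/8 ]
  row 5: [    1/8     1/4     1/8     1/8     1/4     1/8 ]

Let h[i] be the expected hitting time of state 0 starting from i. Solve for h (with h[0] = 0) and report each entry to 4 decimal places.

h = [0.0000, 4.8781, 4.8581, 5.5522, 4.7913, 5.3927]

First-step conditioning: h[0] = 0; for i ≠ 0, h[i] = 1 + Σ_k P[i][k]·h[k].
  h[1] = 1 + 1/8·h[1] + 1/8·h[2] + 1/4·h[3] + 1/8·h[4] + 1/8·h[5]
  h[2] = 1 + 1/8·h[1] + 1/8·h[2] + 1/8·h[3] + 1/8·h[4] + 1/4·h[5]
  h[3] = 1 + 1/8·h[1] + 1/8·h[2] + 1/4·h[3] + 1/8·h[4] + 1/4·h[5]
  h[4] = 1 + 1/8·h[1] + 1/4·h[2] + 1/8·h[3] + 1/8·h[4] + 1/8·h[5]
  h[5] = 1 + 1/4·h[1] + 1/8·h[2] + 1/8·h[3] + 1/4·h[4] + 1/8·h[5]
Solving the 5×5 linear system over states ≠ 0 gives exactly h = [0, 4161/853, 4144/853, 4736/853, 4087/853, 4600/853] (h[0] = 0 is the target).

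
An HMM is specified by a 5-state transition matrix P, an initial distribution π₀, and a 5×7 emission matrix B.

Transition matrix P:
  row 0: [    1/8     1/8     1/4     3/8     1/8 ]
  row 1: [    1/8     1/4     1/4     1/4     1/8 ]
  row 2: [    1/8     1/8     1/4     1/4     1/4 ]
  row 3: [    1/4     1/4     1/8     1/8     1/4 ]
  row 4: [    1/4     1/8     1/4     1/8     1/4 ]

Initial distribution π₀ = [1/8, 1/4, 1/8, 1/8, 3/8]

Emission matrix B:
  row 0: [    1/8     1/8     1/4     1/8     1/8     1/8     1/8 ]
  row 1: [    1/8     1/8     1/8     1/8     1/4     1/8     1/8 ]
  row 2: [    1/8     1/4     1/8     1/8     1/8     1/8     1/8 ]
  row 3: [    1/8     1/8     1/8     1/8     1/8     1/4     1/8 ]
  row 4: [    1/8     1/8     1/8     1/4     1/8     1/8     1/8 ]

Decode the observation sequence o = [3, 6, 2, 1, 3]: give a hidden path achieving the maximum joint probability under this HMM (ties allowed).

t=0: δ = [1.562e-02, 3.125e-02, 1.562e-02, 1.562e-02, 9.375e-02]  (obs o_0=3)
t=1: δ = [2.930e-03, 1.465e-03, 2.930e-03, 1.465e-03, 2.930e-03]  ψ = [4, 4, 4, 4, 4]  (obs o_1=6)
t=2: δ = [1.831e-04, 4.578e-05, 9.155e-05, 1.373e-04, 9.155e-05]  ψ = [4, 0, 0, 0, 2]  (obs o_2=2)
t=3: δ = [4.292e-06, 4.292e-06, 1.144e-05, 8.583e-06, 4.292e-06]  ψ = [3, 3, 0, 0, 3]  (obs o_3=1)
t=4: δ = [2.682e-07, 2.682e-07, 3.576e-07, 3.576e-07, 7.153e-07]  ψ = [3, 3, 2, 2, 2]  (obs o_4=3)
backtrack: best end state = 4; path = [4, 4, 0, 2, 4]

path = [4, 4, 0, 2, 4]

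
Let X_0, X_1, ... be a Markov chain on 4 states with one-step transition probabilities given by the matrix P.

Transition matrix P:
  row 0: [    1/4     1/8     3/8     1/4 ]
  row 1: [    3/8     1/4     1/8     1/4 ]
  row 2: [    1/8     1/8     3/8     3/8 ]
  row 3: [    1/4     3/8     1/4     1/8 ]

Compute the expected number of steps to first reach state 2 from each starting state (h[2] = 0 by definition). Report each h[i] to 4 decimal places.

First-step conditioning: h[2] = 0; for i ≠ 2, h[i] = 1 + Σ_k P[i][k]·h[k].
  h[0] = 1 + 1/4·h[0] + 1/8·h[1] + 1/4·h[3]
  h[1] = 1 + 3/8·h[0] + 1/4·h[1] + 1/4·h[3]
  h[3] = 1 + 1/4·h[0] + 3/8·h[1] + 1/8·h[3]
Solving the 3×3 linear system over states ≠ 2 gives exactly h = [504/149, 648/149, 0, 592/149] (h[2] = 0 is the target).

h = [3.3826, 4.3490, 0.0000, 3.9732]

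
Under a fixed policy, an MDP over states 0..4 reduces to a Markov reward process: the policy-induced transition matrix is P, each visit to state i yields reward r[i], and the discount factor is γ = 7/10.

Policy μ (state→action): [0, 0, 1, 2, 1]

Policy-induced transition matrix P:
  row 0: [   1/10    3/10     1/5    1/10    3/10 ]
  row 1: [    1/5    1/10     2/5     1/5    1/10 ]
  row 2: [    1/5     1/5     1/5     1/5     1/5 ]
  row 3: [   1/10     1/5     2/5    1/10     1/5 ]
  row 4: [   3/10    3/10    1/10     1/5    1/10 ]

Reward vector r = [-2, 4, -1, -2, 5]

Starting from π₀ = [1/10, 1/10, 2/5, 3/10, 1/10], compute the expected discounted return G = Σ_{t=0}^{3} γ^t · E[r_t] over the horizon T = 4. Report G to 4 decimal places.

G = 0.9617

t=0: π = [0.1000, 0.1000, 0.4000, 0.3000, 0.1000], E[r] = -0.3000, γ^t·E[r] = -0.300000, running G = -0.300000
t=1: π = [0.1700, 0.2100, 0.2700, 0.1600, 0.1900], E[r] = 0.8600, γ^t·E[r] = 0.602000, running G = 0.302000
t=2: π = [0.1860, 0.2150, 0.2550, 0.1670, 0.1770], E[r] = 0.7840, γ^t·E[r] = 0.384160, running G = 0.686160
t=3: π = [0.1824, 0.2148, 0.2587, 0.1647, 0.1794], E[r] = 0.8033, γ^t·E[r] = 0.275532, running G = 0.961692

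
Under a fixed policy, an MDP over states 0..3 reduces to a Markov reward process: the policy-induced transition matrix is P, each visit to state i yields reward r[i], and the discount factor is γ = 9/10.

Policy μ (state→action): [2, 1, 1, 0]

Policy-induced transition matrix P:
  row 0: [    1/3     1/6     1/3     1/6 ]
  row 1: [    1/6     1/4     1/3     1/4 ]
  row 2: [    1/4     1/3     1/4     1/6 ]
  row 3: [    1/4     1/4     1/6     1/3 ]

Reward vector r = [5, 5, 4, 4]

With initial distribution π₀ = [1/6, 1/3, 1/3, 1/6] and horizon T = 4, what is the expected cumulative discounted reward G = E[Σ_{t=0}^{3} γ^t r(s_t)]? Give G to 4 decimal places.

G = 15.4776

t=0: π = [0.1667, 0.3333, 0.3333, 0.1667], E[r] = 4.5000, γ^t·E[r] = 4.500000, running G = 4.500000
t=1: π = [0.2361, 0.2639, 0.2778, 0.2222], E[r] = 4.5000, γ^t·E[r] = 4.050000, running G = 8.550000
t=2: π = [0.2477, 0.2535, 0.2731, 0.2257], E[r] = 4.5012, γ^t·E[r] = 3.645938, running G = 12.195938
t=3: π = [0.2495, 0.2521, 0.2730, 0.2254], E[r] = 4.5016, γ^t·E[r] = 3.281695, running G = 15.477633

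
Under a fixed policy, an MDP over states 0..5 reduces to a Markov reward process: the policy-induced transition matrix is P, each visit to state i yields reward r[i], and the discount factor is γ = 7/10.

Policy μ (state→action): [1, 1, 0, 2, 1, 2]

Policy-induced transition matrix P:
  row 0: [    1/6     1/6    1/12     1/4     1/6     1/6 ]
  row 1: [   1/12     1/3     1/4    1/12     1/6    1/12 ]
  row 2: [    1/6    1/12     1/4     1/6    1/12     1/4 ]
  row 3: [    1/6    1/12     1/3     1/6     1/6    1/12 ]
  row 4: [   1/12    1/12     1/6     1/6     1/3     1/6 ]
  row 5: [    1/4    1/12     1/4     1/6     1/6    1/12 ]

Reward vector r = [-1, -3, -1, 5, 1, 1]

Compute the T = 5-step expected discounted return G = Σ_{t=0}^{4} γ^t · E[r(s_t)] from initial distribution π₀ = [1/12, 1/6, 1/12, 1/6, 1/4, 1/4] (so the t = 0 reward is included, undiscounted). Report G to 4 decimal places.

t=0: π = [0.0833, 0.1667, 0.0833, 0.1667, 0.2500, 0.2500], E[r] = 0.6667, γ^t·E[r] = 0.666667, running G = 0.666667
t=1: π = [0.1528, 0.1319, 0.2292, 0.1597, 0.2014, 0.1250], E[r] = 0.3472, γ^t·E[r] = 0.243056, running G = 0.909722
t=2: π = [0.1493, 0.1291, 0.2211, 0.1684, 0.1811, 0.1510], E[r] = 0.4167, γ^t·E[r] = 0.204167, running G = 1.113889
t=3: π = [0.1534, 0.1280, 0.2241, 0.1684, 0.1784, 0.1477], E[r] = 0.4063, γ^t·E[r] = 0.139377, running G = 1.253266
t=4: π = [0.1534, 0.1281, 0.2236, 0.1688, 0.1777, 0.1483], E[r] = 0.4086, γ^t·E[r] = 0.098094, running G = 1.351360

G = 1.3514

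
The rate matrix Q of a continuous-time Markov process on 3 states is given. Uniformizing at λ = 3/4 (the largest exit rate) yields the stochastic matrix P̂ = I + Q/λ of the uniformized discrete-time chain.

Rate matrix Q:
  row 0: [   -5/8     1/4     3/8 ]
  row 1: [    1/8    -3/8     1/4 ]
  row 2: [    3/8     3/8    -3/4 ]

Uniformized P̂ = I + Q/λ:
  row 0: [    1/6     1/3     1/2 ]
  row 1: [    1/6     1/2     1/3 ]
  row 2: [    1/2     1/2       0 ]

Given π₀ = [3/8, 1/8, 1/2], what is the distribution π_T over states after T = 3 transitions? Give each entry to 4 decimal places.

π = [0.2708, 0.4595, 0.2697]

t=0: π = [0.3750, 0.1250, 0.5000]
t=1: π = [0.3333, 0.4375, 0.2292]
t=2: π = [0.2431, 0.4444, 0.3125]
t=3: π = [0.2708, 0.4595, 0.2697]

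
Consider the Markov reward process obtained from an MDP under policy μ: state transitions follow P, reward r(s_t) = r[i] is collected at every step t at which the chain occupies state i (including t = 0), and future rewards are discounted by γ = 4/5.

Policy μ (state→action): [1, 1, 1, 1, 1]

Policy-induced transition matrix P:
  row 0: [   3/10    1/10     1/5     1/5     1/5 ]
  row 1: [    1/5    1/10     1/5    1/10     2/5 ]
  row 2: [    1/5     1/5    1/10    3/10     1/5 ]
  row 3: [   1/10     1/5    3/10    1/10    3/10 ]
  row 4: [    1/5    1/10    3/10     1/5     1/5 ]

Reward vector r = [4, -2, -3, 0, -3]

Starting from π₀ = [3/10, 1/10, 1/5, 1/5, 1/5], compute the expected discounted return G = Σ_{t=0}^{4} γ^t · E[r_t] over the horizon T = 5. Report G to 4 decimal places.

t=0: π = [0.3000, 0.1000, 0.2000, 0.2000, 0.2000], E[r] = -0.2000, γ^t·E[r] = -0.200000, running G = -0.200000
t=1: π = [0.2100, 0.1400, 0.2200, 0.1900, 0.2400], E[r] = -0.8200, γ^t·E[r] = -0.656000, running G = -0.856000
t=2: π = [0.2020, 0.1410, 0.2210, 0.1890, 0.2470], E[r] = -0.8780, γ^t·E[r] = -0.561920, running G = -1.417920
t=3: π = [0.2013, 0.1410, 0.2215, 0.1891, 0.2471], E[r] = -0.8826, γ^t·E[r] = -0.451891, running G = -1.869811
t=4: π = [0.2012, 0.1411, 0.2215, 0.1891, 0.2471], E[r] = -0.8830, γ^t·E[r] = -0.361669, running G = -2.231480

G = -2.2315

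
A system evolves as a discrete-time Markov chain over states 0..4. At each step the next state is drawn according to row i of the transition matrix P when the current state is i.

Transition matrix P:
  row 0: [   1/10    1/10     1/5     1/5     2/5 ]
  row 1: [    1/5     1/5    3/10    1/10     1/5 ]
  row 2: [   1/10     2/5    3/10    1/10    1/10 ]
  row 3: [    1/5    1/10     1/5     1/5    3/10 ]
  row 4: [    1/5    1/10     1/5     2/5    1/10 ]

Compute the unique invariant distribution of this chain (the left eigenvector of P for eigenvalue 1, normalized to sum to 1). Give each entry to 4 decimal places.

π = [0.1597, 0.1923, 0.2436, 0.1977, 0.2067]

Balance equations π_j = Σ_i π_i·P[i][j]:
  π_0 = 1/10·π_0 + 1/5·π_1 + 1/10·π_2 + 1/5·π_3 + 1/5·π_4
  π_1 = 1/10·π_0 + 1/5·π_1 + 2/5·π_2 + 1/10·π_3 + 1/10·π_4
  π_2 = 1/5·π_0 + 3/10·π_1 + 3/10·π_2 + 1/5·π_3 + 1/5·π_4
  π_3 = 1/5·π_0 + 1/10·π_1 + 1/10·π_2 + 1/5·π_3 + 2/5·π_4
  normalize: π_0 + π_1 + π_2 + π_3 + π_4 = 1
Solving the linear system gives exactly π = [137/858, 5/26, 19/78, 509/2574, 266/1287].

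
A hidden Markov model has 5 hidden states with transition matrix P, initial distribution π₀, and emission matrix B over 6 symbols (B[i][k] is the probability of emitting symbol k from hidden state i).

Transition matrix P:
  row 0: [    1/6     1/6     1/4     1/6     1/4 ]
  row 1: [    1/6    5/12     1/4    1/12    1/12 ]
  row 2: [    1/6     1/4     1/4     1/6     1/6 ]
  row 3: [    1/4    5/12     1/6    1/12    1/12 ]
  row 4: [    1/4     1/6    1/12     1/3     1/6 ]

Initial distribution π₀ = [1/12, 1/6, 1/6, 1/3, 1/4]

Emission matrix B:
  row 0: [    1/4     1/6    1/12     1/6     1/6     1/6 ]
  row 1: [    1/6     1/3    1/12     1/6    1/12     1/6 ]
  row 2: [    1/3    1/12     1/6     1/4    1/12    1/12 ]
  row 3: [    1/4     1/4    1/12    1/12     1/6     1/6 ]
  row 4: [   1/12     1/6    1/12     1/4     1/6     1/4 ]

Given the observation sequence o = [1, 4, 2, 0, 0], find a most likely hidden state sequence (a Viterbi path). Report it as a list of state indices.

t=0: δ = [1.389e-02, 5.556e-02, 1.389e-02, 8.333e-02, 4.167e-02]  (obs o_0=1)
t=1: δ = [3.472e-03, 2.894e-03, 1.157e-03, 2.315e-03, 1.157e-03]  ψ = [3, 3, 1, 4, 3]  (obs o_1=4)
t=2: δ = [4.823e-05, 1.005e-04, 1.447e-04, 4.823e-05, 7.234e-05]  ψ = [0, 1, 0, 0, 0]  (obs o_2=2)
t=3: δ = [6.028e-06, 6.977e-06, 1.206e-05, 6.028e-06, 2.009e-06]  ψ = [2, 1, 2, 2, 2]  (obs o_3=0)
t=4: δ = [5.023e-07, 5.023e-07, 1.005e-06, 5.023e-07, 1.674e-07]  ψ = [2, 2, 2, 2, 2]  (obs o_4=0)
backtrack: best end state = 2; path = [3, 0, 2, 2, 2]

path = [3, 0, 2, 2, 2]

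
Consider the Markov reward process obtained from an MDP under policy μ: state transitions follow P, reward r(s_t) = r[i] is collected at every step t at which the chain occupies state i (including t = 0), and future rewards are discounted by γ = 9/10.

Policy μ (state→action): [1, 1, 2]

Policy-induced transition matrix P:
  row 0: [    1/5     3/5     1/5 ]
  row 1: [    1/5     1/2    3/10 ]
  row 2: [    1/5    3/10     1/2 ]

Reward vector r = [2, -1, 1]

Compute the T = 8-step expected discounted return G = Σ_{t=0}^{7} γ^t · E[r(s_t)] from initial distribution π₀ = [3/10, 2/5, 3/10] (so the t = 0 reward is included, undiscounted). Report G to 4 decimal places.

t=0: π = [0.3000, 0.4000, 0.3000], E[r] = 0.5000, γ^t·E[r] = 0.500000, running G = 0.500000
t=1: π = [0.2000, 0.4700, 0.3300], E[r] = 0.2600, γ^t·E[r] = 0.234000, running G = 0.734000
t=2: π = [0.2000, 0.4540, 0.3460], E[r] = 0.2920, γ^t·E[r] = 0.236520, running G = 0.970520
t=3: π = [0.2000, 0.4508, 0.3492], E[r] = 0.2984, γ^t·E[r] = 0.217534, running G = 1.188054
t=4: π = [0.2000, 0.4502, 0.3498], E[r] = 0.2997, γ^t·E[r] = 0.196620, running G = 1.384674
t=5: π = [0.2000, 0.4500, 0.3500], E[r] = 0.2999, γ^t·E[r] = 0.177109, running G = 1.561783
t=6: π = [0.2000, 0.4500, 0.3500], E[r] = 0.3000, γ^t·E[r] = 0.159425, running G = 1.721208
t=7: π = [0.2000, 0.4500, 0.3500], E[r] = 0.3000, γ^t·E[r] = 0.143488, running G = 1.864696

G = 1.8647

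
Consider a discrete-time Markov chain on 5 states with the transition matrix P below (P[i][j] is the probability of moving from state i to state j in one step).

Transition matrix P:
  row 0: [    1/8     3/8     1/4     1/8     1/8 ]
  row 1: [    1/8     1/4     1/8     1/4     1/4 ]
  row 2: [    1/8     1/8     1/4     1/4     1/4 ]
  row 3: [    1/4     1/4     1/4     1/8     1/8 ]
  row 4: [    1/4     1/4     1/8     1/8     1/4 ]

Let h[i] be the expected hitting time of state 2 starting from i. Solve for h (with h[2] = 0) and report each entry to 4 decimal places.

h = [5.2624, 5.9113, 0.0000, 5.1812, 5.9214]

First-step conditioning: h[2] = 0; for i ≠ 2, h[i] = 1 + Σ_k P[i][k]·h[k].
  h[0] = 1 + 1/8·h[0] + 3/8·h[1] + 1/8·h[3] + 1/8·h[4]
  h[1] = 1 + 1/8·h[0] + 1/4·h[1] + 1/4·h[3] + 1/4·h[4]
  h[3] = 1 + 1/4·h[0] + 1/4·h[1] + 1/8·h[3] + 1/8·h[4]
  h[4] = 1 + 1/4·h[0] + 1/4·h[1] + 1/8·h[3] + 1/4·h[4]
Solving the 4×4 linear system over states ≠ 2 gives exactly h = [1384/263, 4664/789, 0, 4088/789, 4672/789] (h[2] = 0 is the target).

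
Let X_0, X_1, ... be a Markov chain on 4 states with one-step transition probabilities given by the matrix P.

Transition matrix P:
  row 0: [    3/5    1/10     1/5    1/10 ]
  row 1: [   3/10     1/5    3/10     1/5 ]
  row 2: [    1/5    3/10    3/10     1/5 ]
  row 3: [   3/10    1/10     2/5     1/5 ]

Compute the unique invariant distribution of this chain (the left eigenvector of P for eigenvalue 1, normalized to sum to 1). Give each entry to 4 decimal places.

Balance equations π_j = Σ_i π_i·P[i][j]:
  π_0 = 3/5·π_0 + 3/10·π_1 + 1/5·π_2 + 3/10·π_3
  π_1 = 1/10·π_0 + 1/5·π_1 + 3/10·π_2 + 1/10·π_3
  π_2 = 1/5·π_0 + 3/10·π_1 + 3/10·π_2 + 2/5·π_3
  normalize: π_0 + π_1 + π_2 + π_3 = 1
Solving the linear system gives exactly π = [268/689, 119/689, 191/689, 111/689].

π = [0.3890, 0.1727, 0.2772, 0.1611]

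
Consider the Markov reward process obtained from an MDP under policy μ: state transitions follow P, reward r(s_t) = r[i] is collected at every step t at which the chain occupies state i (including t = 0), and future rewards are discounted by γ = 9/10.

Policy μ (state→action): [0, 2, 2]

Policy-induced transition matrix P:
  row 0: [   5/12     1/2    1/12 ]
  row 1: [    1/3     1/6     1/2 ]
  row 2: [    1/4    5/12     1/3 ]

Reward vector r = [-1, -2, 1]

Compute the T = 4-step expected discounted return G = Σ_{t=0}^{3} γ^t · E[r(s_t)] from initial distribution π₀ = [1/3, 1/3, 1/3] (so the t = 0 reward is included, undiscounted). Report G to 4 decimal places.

G = -2.4749

t=0: π = [0.3333, 0.3333, 0.3333], E[r] = -0.6667, γ^t·E[r] = -0.666667, running G = -0.666667
t=1: π = [0.3333, 0.3611, 0.3056], E[r] = -0.7500, γ^t·E[r] = -0.675000, running G = -1.341667
t=2: π = [0.3356, 0.3542, 0.3102], E[r] = -0.7338, γ^t·E[r] = -0.594375, running G = -1.936042
t=3: π = [0.3355, 0.3561, 0.3084], E[r] = -0.7392, γ^t·E[r] = -0.538875, running G = -2.474917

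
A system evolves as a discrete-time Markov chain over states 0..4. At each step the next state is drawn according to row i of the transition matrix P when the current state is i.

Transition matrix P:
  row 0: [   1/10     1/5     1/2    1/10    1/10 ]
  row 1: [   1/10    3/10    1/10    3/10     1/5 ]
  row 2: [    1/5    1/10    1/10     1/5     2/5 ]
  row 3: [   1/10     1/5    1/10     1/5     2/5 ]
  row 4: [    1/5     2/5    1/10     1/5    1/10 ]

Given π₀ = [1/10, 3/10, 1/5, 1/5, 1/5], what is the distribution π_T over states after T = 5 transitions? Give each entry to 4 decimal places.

t=0: π = [0.1000, 0.3000, 0.2000, 0.2000, 0.2000]
t=1: π = [0.1400, 0.2500, 0.1400, 0.2200, 0.2500]
t=2: π = [0.1390, 0.2610, 0.1560, 0.2110, 0.2330]
t=3: π = [0.1389, 0.2571, 0.1556, 0.2122, 0.2362]
t=4: π = [0.1392, 0.2574, 0.1556, 0.2118, 0.2361]
t=5: π = [0.1392, 0.2574, 0.1557, 0.2118, 0.2360]

π = [0.1392, 0.2574, 0.1557, 0.2118, 0.2360]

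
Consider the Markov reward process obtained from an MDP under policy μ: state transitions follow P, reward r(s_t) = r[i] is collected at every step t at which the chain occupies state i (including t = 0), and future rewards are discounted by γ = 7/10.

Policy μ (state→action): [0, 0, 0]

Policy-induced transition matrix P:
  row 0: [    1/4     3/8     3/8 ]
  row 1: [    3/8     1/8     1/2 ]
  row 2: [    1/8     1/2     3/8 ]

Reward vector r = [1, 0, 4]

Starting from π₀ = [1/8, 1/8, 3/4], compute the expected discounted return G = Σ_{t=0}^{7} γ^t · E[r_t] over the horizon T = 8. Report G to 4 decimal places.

G = 7.1194

t=0: π = [0.1250, 0.1250, 0.7500], E[r] = 3.1250, γ^t·E[r] = 3.125000, running G = 3.125000
t=1: π = [0.1719, 0.4375, 0.3906], E[r] = 1.7344, γ^t·E[r] = 1.214063, running G = 4.339063
t=2: π = [0.2559, 0.3145, 0.4297], E[r] = 1.9746, γ^t·E[r] = 0.967559, running G = 5.306621
t=3: π = [0.2356, 0.3501, 0.4143], E[r] = 1.8928, γ^t·E[r] = 0.649238, running G = 5.955859
t=4: π = [0.2420, 0.3393, 0.4188], E[r] = 1.9170, γ^t·E[r] = 0.460277, running G = 6.416136
t=5: π = [0.2401, 0.3425, 0.4174], E[r] = 1.9097, γ^t·E[r] = 0.320962, running G = 6.737099
t=6: π = [0.2406, 0.3415, 0.4178], E[r] = 1.9119, γ^t·E[r] = 0.224934, running G = 6.962032
t=7: π = [0.2405, 0.3418, 0.4177], E[r] = 1.9112, γ^t·E[r] = 0.157399, running G = 7.119431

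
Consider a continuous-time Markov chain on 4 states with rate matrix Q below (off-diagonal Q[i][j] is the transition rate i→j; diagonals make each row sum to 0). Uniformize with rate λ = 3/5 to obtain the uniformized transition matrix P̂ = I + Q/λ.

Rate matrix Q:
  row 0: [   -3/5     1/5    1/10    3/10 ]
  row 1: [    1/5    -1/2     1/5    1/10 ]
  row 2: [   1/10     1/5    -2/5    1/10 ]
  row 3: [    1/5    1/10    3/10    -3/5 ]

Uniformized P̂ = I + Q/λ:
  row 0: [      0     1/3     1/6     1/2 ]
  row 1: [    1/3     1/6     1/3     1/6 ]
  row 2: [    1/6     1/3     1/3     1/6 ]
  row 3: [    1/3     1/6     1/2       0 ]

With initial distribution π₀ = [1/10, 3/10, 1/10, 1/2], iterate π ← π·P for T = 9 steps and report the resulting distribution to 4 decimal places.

π = [0.2086, 0.2567, 0.3324, 0.2022]

t=0: π = [0.1000, 0.3000, 0.1000, 0.5000]
t=1: π = [0.2833, 0.2000, 0.4000, 0.1167]
t=2: π = [0.1722, 0.2806, 0.3056, 0.2417]
t=3: π = [0.2250, 0.2463, 0.3449, 0.1838]
t=4: π = [0.2008, 0.2617, 0.3265, 0.2110]
t=5: π = [0.2120, 0.2546, 0.3350, 0.1984]
t=6: π = [0.2068, 0.2578, 0.3311, 0.2043]
t=7: π = [0.2092, 0.2563, 0.3329, 0.2016]
t=8: π = [0.2081, 0.2570, 0.3321, 0.2028]
t=9: π = [0.2086, 0.2567, 0.3324, 0.2022]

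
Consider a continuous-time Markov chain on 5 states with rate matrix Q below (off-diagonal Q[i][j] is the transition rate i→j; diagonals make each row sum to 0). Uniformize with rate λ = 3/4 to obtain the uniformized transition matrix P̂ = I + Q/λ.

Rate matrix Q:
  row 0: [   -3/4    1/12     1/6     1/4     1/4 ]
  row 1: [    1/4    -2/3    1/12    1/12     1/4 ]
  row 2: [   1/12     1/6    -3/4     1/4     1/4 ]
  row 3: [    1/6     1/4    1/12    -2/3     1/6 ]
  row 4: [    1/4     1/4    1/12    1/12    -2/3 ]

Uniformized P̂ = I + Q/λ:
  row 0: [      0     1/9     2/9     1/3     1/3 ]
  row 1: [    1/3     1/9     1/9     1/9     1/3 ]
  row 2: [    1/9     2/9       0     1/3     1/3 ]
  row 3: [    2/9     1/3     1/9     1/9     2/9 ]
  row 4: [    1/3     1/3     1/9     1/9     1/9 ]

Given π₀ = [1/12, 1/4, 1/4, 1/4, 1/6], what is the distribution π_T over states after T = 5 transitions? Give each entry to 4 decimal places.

π = [0.2142, 0.2225, 0.1215, 0.1858, 0.2560]

t=0: π = [0.0833, 0.2500, 0.2500, 0.2500, 0.1667]
t=1: π = [0.2222, 0.2315, 0.0926, 0.1852, 0.2685]
t=2: π = [0.2181, 0.2222, 0.1255, 0.1811, 0.2531]
t=3: π = [0.2126, 0.2215, 0.1214, 0.1875, 0.2570]
t=4: π = [0.2147, 0.2234, 0.1212, 0.1853, 0.2554]
t=5: π = [0.2142, 0.2225, 0.1215, 0.1858, 0.2560]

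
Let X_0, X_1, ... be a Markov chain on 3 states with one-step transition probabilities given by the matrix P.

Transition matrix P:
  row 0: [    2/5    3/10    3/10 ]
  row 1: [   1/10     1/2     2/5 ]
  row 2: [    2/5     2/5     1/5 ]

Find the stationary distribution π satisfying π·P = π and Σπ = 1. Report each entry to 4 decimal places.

π = [0.2759, 0.4138, 0.3103]

Balance equations π_j = Σ_i π_i·P[i][j]:
  π_0 = 2/5·π_0 + 1/10·π_1 + 2/5·π_2
  π_1 = 3/10·π_0 + 1/2·π_1 + 2/5·π_2
  normalize: π_0 + π_1 + π_2 = 1
Solving the linear system gives exactly π = [8/29, 12/29, 9/29].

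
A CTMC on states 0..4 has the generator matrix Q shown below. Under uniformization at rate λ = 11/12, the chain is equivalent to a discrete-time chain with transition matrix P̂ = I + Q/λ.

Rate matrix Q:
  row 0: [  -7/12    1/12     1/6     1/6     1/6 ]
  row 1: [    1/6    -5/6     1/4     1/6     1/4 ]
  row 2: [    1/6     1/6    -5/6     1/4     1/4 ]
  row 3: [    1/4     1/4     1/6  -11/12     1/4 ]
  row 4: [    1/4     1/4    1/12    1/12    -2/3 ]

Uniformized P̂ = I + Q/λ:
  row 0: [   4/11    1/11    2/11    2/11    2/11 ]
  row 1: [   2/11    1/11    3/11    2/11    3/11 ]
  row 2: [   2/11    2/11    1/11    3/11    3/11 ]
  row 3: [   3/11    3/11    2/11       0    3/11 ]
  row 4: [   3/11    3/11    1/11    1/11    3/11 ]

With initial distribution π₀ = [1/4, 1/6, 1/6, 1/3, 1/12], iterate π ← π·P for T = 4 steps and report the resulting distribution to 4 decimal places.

π = [0.2661, 0.1773, 0.1608, 0.1472, 0.2485]

t=0: π = [0.2500, 0.1667, 0.1667, 0.3333, 0.0833]
t=1: π = [0.2652, 0.1818, 0.1742, 0.1288, 0.2500]
t=2: π = [0.2645, 0.1756, 0.1598, 0.1515, 0.2486]
t=3: π = [0.2663, 0.1782, 0.1607, 0.1462, 0.2487]
t=4: π = [0.2661, 0.1773, 0.1608, 0.1472, 0.2485]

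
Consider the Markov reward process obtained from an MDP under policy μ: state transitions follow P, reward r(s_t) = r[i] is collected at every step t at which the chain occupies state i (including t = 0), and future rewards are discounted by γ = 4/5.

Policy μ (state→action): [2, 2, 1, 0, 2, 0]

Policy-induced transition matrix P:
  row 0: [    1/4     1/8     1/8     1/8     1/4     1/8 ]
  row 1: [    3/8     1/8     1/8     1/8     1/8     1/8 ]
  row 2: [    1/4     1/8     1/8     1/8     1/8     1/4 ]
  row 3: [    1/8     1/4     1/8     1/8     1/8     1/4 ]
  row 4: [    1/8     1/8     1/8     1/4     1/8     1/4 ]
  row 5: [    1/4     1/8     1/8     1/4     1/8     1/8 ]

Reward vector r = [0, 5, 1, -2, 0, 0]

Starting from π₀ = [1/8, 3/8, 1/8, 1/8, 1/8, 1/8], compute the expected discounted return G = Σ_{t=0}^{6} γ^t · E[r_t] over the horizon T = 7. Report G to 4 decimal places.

G = 3.2809

t=0: π = [0.1250, 0.3750, 0.1250, 0.1250, 0.1250, 0.1250], E[r] = 1.7500, γ^t·E[r] = 1.750000, running G = 1.750000
t=1: π = [0.2656, 0.1406, 0.1250, 0.1563, 0.1406, 0.1719], E[r] = 0.5156, γ^t·E[r] = 0.412500, running G = 2.162500
t=2: π = [0.2305, 0.1445, 0.1250, 0.1641, 0.1582, 0.1777], E[r] = 0.5195, γ^t·E[r] = 0.332500, running G = 2.495000
t=3: π = [0.2278, 0.1455, 0.1250, 0.1670, 0.1538, 0.1809], E[r] = 0.5186, γ^t·E[r] = 0.265500, running G = 2.760500
t=4: π = [0.2281, 0.1459, 0.1250, 0.1668, 0.1535, 0.1807], E[r] = 0.5207, γ^t·E[r] = 0.213275, running G = 2.973775
t=5: π = [0.2282, 0.1459, 0.1250, 0.1668, 0.1535, 0.1807], E[r] = 0.5207, γ^t·E[r] = 0.170631, running G = 3.144406
t=6: π = [0.2282, 0.1458, 0.1250, 0.1668, 0.1535, 0.1807], E[r] = 0.5207, γ^t·E[r] = 0.136496, running G = 3.280902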